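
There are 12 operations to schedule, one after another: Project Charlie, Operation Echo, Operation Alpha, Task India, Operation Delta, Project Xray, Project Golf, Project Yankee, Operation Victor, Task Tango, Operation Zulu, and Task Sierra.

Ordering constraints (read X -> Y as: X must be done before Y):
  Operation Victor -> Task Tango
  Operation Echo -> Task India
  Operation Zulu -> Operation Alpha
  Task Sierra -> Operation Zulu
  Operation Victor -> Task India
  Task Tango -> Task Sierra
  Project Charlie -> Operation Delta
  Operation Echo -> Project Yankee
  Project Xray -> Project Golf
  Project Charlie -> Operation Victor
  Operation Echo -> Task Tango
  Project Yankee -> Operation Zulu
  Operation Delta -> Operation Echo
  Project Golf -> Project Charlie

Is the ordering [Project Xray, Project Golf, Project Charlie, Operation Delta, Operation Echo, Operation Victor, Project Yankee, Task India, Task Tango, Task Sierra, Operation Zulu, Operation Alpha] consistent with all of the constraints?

Checking each listed constraint against this order: for instance, Operation Echo is in position 5 and Task Tango in position 9, so that constraint holds — and the remaining constraints check out the same way.

Yes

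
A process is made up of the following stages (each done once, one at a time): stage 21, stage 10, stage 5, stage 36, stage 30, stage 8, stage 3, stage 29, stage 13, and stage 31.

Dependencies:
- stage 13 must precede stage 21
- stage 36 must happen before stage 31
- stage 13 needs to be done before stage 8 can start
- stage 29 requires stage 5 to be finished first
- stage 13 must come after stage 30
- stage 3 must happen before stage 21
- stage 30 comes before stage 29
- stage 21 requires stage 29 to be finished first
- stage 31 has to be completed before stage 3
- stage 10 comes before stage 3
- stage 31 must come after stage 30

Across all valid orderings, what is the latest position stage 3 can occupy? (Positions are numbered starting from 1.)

9

The only stage forced after stage 3 (directly or by a chain) is stage 21.
With 1 mandatory successor out of 10 stages total, the latest slot for stage 3 is 10−1 = 9, and it's reachable by doing all non-successors before stage 3.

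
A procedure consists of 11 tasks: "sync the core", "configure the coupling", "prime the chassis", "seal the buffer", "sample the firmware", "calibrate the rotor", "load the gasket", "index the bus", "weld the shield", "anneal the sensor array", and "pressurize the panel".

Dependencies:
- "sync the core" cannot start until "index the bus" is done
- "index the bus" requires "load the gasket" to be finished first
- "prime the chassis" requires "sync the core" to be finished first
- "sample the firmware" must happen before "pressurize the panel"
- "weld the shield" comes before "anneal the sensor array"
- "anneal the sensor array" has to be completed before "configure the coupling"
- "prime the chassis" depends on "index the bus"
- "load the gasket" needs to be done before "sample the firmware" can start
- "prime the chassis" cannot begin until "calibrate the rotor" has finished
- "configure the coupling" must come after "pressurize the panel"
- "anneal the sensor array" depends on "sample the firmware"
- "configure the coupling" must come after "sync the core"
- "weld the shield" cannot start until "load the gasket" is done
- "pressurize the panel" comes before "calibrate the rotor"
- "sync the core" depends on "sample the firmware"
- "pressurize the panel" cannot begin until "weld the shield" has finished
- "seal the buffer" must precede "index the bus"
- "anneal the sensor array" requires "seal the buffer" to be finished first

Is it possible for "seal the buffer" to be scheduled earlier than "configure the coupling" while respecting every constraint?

Every valid ordering already has "seal the buffer" before "configure the coupling" (the constraints require it), so in particular at least one does.

Yes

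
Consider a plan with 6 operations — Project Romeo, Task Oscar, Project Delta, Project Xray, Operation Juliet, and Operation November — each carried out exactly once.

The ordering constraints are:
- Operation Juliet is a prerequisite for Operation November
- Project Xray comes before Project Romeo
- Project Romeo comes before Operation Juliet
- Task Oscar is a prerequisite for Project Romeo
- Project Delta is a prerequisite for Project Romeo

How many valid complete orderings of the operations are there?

6

3 operations have no prerequisites (Task Oscar, Project Delta, Project Xray), so any of them could come first.
Counting all ways to extend the partial order to a total order gives 6.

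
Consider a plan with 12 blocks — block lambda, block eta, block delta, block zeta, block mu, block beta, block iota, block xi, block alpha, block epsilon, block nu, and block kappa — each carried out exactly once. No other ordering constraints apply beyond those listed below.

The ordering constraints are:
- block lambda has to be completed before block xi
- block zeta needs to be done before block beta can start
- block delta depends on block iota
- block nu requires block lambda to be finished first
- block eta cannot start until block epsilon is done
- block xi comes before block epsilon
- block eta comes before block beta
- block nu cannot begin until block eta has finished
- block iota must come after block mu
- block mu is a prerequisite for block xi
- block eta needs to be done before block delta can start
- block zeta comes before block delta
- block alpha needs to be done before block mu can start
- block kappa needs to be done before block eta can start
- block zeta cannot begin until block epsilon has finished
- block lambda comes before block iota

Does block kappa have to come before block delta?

Yes

Chaining the stated constraints: block kappa → block eta → block delta.
So block kappa must precede block delta in any valid ordering.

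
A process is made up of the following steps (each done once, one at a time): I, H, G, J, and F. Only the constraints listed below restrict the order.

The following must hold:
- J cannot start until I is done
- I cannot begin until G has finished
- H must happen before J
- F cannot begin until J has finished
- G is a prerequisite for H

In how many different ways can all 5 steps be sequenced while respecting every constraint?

2

G is the only step with nothing required before it, so every ordering starts there.
Enumerating by repeatedly choosing an available step (one whose prerequisites are all placed) gives 2 distinct complete orderings.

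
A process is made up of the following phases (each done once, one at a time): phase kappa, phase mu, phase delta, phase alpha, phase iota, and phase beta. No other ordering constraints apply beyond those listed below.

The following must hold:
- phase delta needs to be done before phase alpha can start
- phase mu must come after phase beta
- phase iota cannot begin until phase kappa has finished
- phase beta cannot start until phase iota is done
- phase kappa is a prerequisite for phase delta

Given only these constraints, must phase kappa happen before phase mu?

Yes

There is a constraint chain phase kappa → phase iota → phase beta → phase mu.
Hence phase kappa necessarily comes before phase mu.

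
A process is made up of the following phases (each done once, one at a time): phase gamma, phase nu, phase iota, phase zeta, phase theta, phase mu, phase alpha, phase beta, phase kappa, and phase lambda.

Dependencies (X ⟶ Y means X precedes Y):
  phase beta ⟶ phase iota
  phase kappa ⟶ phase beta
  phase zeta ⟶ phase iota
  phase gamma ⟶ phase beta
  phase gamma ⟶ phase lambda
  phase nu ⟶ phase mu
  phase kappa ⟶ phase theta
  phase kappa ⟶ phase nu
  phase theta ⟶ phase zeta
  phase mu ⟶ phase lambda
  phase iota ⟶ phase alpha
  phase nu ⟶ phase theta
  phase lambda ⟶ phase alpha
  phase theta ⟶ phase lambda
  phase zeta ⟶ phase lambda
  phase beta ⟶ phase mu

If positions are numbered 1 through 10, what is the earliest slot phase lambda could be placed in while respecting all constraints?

Working backwards through the constraints from phase lambda, its full set of required predecessors is phase gamma, phase nu, phase zeta, phase theta, phase mu, phase beta, phase kappa — 7 of them.
With 7 mandatory predecessors, the earliest phase lambda can sit is position 7+1 = 8, and placing just those 7 first achieves it.

8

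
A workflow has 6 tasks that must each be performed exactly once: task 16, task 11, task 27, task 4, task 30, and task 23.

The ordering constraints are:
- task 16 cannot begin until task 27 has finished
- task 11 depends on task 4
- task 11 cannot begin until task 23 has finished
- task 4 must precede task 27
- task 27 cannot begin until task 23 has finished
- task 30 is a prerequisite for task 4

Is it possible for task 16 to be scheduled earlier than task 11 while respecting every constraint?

No chain of constraints runs from task 11 to task 16, so task 11 is not required to come first.
That means at least one valid schedule has task 16 before task 11.

Yes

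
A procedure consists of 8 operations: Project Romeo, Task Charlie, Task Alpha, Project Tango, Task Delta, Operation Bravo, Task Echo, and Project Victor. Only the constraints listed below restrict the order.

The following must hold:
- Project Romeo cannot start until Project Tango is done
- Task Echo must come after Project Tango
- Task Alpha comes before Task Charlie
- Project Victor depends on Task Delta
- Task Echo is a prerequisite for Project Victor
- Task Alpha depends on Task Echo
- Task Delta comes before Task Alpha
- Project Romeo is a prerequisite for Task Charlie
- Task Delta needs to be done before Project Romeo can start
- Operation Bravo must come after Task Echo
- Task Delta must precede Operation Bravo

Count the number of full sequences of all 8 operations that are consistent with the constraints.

2 operations have no prerequisites (Project Tango, Task Delta), so any of them could come first.
Systematically extending each partial ordering one operation at a time and counting, there are 144 complete orderings.

144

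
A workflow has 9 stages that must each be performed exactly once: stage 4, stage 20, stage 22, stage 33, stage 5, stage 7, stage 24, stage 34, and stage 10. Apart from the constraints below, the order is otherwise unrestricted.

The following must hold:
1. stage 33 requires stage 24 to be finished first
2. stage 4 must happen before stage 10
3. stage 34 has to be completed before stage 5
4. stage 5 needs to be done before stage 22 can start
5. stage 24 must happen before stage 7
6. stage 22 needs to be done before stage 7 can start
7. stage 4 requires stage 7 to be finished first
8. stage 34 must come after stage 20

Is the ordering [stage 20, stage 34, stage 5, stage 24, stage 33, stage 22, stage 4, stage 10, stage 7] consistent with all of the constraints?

Here stage 7 comes after stage 4.
That contradicts the constraint that stage 7 must precede stage 4.

No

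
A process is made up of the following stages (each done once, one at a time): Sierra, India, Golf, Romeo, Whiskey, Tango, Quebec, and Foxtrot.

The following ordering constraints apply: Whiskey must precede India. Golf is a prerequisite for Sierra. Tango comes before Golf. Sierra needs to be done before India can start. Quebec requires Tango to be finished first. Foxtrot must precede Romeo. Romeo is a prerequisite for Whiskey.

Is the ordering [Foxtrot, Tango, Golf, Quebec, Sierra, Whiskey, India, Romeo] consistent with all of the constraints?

The sequence places Whiskey ahead of Romeo.
That contradicts the constraint that Romeo must precede Whiskey.

No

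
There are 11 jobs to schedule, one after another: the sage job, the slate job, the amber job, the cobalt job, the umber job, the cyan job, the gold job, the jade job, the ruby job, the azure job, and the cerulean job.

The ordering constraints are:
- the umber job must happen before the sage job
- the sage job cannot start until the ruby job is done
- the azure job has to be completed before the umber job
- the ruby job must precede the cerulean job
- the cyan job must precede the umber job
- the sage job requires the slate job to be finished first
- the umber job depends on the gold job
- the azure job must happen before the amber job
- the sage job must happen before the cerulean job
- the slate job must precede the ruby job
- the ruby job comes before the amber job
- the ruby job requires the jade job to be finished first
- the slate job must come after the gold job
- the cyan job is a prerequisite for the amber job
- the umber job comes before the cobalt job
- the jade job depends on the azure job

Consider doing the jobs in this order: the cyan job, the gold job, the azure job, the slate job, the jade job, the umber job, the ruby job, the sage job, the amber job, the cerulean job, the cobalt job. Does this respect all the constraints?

Yes

Checking each listed constraint against this order: for instance, the cyan job is in position 1 and the amber job in position 9, so that constraint holds — and the remaining constraints check out the same way.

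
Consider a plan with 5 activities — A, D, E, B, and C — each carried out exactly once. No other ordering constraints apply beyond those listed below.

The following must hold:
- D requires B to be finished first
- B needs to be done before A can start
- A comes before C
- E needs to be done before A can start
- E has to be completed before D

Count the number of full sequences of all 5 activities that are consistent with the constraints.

6

2 activities have no prerequisites (E, B), so any of them could come first.
Enumerating by repeatedly choosing an available activity (one whose prerequisites are all placed) gives 6 distinct complete orderings.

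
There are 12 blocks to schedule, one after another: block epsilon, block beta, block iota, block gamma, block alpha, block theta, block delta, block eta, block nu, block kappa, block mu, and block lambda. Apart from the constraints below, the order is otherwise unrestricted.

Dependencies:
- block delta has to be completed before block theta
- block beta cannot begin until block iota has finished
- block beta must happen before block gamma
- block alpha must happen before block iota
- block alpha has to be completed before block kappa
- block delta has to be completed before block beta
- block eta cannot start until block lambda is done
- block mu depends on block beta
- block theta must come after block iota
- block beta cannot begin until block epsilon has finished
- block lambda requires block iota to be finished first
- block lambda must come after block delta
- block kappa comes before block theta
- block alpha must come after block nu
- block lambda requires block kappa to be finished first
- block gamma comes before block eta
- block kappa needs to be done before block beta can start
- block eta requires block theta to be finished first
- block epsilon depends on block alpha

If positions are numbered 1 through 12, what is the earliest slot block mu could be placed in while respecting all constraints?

8

Every block that must precede block mu has to come before it. Tracing all chains that end at block mu, those blocks are: block epsilon, block beta, block iota, block alpha, block delta, block nu, block kappa — 7 in total.
So at minimum 7 blocks come before block mu, putting block mu no earlier than position 8. That position is achievable by scheduling exactly those predecessors first.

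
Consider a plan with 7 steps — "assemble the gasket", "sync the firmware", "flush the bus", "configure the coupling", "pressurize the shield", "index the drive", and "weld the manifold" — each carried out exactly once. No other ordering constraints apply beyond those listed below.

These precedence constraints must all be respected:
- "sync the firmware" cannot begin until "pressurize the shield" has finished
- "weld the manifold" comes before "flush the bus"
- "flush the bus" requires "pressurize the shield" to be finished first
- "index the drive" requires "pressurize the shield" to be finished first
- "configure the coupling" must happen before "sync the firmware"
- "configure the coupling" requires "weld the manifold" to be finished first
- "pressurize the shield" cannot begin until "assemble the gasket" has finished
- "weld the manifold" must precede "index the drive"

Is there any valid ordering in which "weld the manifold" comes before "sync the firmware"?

"weld the manifold" is actually forced before "sync the firmware" by the constraints, so certainly some valid ordering has "weld the manifold" first.

Yes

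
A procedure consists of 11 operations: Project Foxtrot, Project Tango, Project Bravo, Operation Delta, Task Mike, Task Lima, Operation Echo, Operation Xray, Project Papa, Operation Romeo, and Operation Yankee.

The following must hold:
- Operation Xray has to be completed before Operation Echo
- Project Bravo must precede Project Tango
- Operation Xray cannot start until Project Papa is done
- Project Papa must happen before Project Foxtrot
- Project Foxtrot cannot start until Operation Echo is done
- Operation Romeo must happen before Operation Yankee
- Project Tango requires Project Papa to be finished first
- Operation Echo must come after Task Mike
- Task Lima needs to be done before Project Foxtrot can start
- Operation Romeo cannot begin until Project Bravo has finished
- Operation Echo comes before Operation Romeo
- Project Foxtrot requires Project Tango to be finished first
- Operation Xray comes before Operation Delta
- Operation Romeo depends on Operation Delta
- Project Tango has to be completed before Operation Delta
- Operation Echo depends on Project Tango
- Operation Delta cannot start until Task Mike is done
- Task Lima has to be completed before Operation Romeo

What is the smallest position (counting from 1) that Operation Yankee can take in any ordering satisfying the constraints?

The operations that are forced before Operation Yankee, directly or transitively, are Project Tango, Project Bravo, Operation Delta, Task Mike, Task Lima, Operation Echo, Operation Xray, Project Papa, Operation Romeo. That's 9 operations.
So at minimum 9 operations come before Operation Yankee, putting Operation Yankee no earlier than position 10. That position is achievable by scheduling exactly those predecessors first.

10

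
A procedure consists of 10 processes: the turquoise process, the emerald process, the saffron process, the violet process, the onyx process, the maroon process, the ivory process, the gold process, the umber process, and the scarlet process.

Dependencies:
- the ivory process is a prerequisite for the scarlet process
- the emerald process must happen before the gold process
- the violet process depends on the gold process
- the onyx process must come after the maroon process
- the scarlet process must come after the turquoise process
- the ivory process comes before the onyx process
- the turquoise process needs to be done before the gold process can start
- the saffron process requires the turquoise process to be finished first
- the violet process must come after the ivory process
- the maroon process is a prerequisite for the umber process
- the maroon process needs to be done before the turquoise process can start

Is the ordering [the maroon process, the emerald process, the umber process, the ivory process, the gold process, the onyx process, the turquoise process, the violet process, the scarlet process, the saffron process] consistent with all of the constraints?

The sequence places the gold process ahead of the turquoise process.
That contradicts the constraint that the turquoise process must precede the gold process.

No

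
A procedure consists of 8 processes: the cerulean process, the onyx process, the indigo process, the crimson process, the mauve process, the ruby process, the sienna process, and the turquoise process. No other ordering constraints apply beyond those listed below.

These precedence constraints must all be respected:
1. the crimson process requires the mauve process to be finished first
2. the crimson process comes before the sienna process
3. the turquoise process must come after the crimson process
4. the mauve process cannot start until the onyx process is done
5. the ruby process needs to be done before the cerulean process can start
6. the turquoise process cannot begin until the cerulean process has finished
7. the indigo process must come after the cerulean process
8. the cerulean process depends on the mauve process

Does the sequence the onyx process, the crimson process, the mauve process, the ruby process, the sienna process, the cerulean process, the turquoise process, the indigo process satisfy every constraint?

No

Here the mauve process comes after the crimson process.
Since the mauve process is required before the crimson process, the ordering is invalid.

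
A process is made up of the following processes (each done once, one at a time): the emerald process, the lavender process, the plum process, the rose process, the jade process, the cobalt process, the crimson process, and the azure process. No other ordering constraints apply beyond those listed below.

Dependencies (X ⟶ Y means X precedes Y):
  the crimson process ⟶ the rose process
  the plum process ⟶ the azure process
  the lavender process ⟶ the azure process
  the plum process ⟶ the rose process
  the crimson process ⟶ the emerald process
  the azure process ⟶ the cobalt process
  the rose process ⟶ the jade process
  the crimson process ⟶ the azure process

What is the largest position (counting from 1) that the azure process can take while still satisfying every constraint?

Following the constraints forward from the azure process, its only required successor is the cobalt process.
So at least 1 process follows the azure process, putting the azure process no later than position 7. That position is achievable by scheduling everything else first.

7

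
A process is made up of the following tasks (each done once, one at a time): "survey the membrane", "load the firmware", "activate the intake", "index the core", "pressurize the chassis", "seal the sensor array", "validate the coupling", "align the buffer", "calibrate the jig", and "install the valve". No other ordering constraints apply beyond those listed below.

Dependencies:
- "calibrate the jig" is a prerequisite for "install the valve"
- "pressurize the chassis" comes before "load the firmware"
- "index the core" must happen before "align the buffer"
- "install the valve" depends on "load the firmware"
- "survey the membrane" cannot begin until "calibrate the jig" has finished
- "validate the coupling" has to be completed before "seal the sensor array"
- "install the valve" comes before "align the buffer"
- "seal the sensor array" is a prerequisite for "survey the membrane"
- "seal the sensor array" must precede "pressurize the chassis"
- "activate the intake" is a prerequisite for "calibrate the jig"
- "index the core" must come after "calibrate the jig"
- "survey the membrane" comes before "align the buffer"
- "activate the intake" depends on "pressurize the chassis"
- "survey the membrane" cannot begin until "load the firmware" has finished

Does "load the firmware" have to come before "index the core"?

No

"load the firmware" and "index the core" are not related by any chain of constraints.
There exist valid orderings with "index the core" before "load the firmware", so "load the firmware" is not required to come first.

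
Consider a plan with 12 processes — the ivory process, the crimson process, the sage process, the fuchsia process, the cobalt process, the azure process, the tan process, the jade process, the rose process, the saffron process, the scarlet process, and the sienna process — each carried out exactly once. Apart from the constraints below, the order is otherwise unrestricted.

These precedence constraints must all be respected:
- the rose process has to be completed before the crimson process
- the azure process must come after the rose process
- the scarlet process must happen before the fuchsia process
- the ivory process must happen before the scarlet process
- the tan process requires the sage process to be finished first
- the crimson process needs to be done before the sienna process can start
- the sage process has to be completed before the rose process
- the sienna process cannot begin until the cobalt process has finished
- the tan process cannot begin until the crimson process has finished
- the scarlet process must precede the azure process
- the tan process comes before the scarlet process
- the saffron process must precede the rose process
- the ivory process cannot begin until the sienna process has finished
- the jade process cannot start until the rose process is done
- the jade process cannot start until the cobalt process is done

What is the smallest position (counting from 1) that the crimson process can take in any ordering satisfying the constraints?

The processes that are forced before the crimson process, directly or transitively, are the sage process, the rose process, the saffron process. That's 3 processes.
So at minimum 3 processes come before the crimson process, putting the crimson process no earlier than position 4. That position is achievable by scheduling exactly those predecessors first.

4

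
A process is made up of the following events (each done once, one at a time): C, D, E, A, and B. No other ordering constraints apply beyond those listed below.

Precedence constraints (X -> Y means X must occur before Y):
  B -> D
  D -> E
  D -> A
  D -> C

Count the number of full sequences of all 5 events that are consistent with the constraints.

B is the only event with nothing required before it, so every ordering starts there.
Enumerating by repeatedly choosing an available event (one whose prerequisites are all placed) gives 6 distinct complete orderings.

6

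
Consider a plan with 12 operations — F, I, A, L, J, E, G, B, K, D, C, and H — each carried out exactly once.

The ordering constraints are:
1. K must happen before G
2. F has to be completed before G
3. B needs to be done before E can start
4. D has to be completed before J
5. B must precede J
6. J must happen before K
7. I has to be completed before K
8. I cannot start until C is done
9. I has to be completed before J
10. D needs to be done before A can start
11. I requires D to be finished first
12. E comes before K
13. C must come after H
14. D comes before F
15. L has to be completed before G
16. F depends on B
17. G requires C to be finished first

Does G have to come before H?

In fact the dependencies run the other way: H → C → G.
So G does not have to come before H — it cannot.

No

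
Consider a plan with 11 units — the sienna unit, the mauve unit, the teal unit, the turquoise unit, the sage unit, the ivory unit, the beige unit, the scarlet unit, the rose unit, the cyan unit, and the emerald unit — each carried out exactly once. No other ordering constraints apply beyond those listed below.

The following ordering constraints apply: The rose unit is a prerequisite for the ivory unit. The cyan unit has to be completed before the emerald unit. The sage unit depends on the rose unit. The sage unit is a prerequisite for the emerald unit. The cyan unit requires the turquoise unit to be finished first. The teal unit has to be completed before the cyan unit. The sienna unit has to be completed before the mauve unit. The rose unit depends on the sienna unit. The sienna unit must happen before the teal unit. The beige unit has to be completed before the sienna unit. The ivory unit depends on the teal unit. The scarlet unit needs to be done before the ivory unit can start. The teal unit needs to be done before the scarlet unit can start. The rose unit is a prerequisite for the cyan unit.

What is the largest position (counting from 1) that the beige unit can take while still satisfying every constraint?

2

Every unit that must follow the beige unit has to come after it. Tracing all chains starting from the beige unit, those units are: the sienna unit, the mauve unit, the teal unit, the sage unit, the ivory unit, the scarlet unit, the rose unit, the cyan unit, the emerald unit — 9 in total.
With 9 mandatory successors out of 11 units total, the latest slot for the beige unit is 11−9 = 2, and it's reachable by doing all non-successors before the beige unit.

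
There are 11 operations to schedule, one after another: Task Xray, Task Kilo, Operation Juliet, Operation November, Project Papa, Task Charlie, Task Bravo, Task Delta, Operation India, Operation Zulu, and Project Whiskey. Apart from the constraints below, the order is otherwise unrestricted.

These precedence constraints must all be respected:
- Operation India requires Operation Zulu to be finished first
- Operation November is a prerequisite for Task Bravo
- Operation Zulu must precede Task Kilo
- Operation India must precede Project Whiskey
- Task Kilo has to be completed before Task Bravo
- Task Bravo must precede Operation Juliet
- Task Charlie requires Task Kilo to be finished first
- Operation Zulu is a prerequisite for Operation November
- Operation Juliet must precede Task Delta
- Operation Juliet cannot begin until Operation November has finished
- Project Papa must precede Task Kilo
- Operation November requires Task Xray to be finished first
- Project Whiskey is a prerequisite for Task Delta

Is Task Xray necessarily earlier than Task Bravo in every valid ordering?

Yes

Chaining the stated constraints: Task Xray → Operation November → Task Bravo.
That forces Task Xray before Task Bravo in every valid schedule.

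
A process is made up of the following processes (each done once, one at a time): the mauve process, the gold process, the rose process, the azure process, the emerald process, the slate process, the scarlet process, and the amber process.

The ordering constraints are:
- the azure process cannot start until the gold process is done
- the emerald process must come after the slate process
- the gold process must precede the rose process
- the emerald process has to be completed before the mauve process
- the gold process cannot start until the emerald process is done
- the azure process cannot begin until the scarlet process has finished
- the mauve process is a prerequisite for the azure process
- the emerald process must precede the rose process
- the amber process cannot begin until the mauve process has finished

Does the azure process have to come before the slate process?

In fact the dependencies run the other way: the slate process → the emerald process → the mauve process → the azure process.
So the azure process never precedes the slate process.

No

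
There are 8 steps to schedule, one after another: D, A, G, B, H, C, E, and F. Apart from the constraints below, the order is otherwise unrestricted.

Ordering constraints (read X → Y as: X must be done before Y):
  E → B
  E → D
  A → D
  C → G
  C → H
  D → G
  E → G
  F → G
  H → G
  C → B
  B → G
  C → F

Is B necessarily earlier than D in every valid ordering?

No

B and D are not related by any chain of constraints.
There exist valid orderings with D before B, so B is not required to come first.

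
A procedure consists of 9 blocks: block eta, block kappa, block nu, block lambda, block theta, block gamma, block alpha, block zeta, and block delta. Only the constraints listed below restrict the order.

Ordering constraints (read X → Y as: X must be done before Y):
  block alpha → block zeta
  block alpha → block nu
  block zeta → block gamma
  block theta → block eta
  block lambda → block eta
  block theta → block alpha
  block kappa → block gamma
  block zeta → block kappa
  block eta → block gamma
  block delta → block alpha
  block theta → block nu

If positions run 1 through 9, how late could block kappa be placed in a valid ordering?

8

The only block forced after block kappa (directly or by a chain) is block gamma.
So at least 1 block follows block kappa, putting block kappa no later than position 8. That position is achievable by scheduling everything else first.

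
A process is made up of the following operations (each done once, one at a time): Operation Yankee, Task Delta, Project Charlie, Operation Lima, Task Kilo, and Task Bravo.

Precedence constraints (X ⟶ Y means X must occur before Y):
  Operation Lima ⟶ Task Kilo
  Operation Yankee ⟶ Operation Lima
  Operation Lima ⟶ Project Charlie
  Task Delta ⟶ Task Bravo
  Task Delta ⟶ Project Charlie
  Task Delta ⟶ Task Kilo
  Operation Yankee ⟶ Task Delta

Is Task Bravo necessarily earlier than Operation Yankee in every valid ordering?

The constraints actually force Operation Yankee before Task Bravo (via Operation Yankee → Task Delta → Task Bravo), not the other way around.
So Task Bravo never precedes Operation Yankee.

No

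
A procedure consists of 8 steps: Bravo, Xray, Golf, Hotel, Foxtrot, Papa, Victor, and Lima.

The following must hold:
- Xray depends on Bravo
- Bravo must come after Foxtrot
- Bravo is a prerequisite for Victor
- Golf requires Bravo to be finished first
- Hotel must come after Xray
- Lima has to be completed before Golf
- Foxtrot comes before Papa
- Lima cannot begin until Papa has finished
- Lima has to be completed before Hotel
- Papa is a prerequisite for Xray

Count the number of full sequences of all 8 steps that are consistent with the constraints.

Foxtrot is the only step with nothing required before it, so every ordering starts there.
Counting all ways to extend the partial order to a total order gives 67.

67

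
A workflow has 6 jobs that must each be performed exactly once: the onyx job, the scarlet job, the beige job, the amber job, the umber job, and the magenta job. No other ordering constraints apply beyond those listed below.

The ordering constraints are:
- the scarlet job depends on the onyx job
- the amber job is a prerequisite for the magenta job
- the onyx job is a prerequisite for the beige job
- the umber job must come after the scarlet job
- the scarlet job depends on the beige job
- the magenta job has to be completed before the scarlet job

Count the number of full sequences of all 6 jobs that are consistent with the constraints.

6

2 jobs have no prerequisites (the onyx job, the amber job), so any of them could come first.
Systematically extending each partial ordering one job at a time and counting, there are 6 complete orderings.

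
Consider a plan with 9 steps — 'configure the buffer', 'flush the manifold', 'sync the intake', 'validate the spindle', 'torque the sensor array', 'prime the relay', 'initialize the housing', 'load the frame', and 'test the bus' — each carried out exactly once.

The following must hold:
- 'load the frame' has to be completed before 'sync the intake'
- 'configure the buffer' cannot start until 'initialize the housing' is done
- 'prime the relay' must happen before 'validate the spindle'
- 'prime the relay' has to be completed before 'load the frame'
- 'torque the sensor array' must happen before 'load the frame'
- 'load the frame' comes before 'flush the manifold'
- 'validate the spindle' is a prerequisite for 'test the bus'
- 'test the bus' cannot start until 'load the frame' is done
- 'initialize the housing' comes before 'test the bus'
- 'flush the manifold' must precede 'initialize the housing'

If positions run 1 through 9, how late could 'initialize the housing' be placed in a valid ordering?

Following every chain forward from 'initialize the housing', the steps that must come later are 'configure the buffer', 'test the bus' — 2 of them.
With 2 mandatory successors out of 9 steps total, the latest slot for 'initialize the housing' is 9−2 = 7, and it's reachable by doing all non-successors before 'initialize the housing'.

7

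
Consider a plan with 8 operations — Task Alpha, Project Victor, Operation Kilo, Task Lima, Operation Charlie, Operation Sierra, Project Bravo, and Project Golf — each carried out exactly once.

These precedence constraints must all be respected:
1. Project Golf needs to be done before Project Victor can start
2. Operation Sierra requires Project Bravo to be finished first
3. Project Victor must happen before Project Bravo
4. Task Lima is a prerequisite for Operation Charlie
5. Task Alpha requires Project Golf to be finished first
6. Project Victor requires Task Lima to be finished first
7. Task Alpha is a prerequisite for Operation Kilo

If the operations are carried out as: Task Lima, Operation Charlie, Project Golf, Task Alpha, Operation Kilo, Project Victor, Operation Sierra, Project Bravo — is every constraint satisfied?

No

The sequence places Operation Sierra ahead of Project Bravo.
That contradicts the constraint that Project Bravo must precede Operation Sierra.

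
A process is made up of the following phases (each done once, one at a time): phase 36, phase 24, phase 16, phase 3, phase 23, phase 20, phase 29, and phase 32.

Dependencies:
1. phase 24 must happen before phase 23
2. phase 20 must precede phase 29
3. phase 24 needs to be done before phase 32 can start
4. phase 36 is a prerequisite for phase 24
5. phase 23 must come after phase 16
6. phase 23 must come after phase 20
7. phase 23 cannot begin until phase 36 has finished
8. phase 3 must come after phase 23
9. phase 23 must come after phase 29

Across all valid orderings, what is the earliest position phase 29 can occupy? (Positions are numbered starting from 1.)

2

The only phase forced before phase 29 (directly or transitively) is phase 20.
So at minimum 1 phase comes before phase 29, putting phase 29 no earlier than position 2. That position is achievable by scheduling exactly that predecessor first.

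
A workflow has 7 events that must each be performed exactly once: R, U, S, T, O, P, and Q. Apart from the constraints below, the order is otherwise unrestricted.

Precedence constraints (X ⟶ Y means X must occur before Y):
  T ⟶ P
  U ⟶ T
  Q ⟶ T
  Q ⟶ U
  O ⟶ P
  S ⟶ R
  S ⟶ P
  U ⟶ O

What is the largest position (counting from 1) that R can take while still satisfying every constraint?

R has no required successors, so nothing stops it from going last (position 7).

7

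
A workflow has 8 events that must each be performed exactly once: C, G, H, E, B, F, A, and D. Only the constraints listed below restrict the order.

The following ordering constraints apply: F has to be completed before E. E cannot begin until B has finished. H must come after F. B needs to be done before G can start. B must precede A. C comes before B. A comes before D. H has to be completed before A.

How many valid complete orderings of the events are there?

100

2 events have no prerequisites (C, F), so any of them could come first.
Systematically extending each partial ordering one event at a time and counting, there are 100 complete orderings.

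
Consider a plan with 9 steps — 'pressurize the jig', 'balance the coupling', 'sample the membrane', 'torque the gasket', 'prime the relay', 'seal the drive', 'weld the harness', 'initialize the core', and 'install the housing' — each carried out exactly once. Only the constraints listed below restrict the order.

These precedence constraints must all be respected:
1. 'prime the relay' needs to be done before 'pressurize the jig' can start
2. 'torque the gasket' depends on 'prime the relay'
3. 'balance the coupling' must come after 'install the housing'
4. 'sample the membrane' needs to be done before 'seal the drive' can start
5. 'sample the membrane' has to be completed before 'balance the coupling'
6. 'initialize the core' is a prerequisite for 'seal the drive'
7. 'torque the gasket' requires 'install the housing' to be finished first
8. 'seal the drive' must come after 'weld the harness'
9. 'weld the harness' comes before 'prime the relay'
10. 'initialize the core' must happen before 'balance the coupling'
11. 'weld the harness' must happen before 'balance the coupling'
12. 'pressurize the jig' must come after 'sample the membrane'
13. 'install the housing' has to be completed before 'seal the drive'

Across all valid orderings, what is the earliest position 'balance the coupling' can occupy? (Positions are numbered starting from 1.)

5

Working backwards through the constraints from 'balance the coupling', its full set of required predecessors is 'sample the membrane', 'weld the harness', 'initialize the core', 'install the housing' — 4 of them.
So at minimum 4 steps come before 'balance the coupling', putting 'balance the coupling' no earlier than position 5. That position is achievable by scheduling exactly those predecessors first.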